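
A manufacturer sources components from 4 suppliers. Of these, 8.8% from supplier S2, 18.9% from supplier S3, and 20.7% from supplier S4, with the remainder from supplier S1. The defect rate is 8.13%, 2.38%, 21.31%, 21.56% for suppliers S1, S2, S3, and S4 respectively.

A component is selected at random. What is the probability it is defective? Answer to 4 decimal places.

P(D) ≈ 0.1290

P(S1) = 1 − (0.088 + 0.189 + 0.207) = 0.516.
By the law of total probability,
P(D) = P(D|S1)·P(S1) + P(D|S2)·P(S2) + P(D|S3)·P(S3) + P(D|S4)·P(S4)
      = 0.0813·0.516 + 0.0238·0.088 + 0.2131·0.189 + 0.2156·0.207
      = 0.0419508 + 0.0020944 + 0.0402759 + 0.0446292 = 0.1289503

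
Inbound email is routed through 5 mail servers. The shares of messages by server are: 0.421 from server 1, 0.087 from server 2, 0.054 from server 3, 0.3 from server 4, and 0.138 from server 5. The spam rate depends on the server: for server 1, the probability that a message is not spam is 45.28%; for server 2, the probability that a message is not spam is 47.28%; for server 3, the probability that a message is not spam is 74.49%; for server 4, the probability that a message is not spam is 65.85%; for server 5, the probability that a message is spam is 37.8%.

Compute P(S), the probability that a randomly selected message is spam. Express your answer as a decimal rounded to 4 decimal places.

P(S) ≈ 0.4446

P(S|1) = 1 − 0.4528 = 0.5472.
P(S|2) = 1 − 0.4728 = 0.5272.
P(S|3) = 1 − 0.7449 = 0.2551.
P(S|4) = 1 − 0.6585 = 0.3415.
By the law of total probability,
P(S) = P(S|1)·P(1) + P(S|2)·P(2) + P(S|3)·P(3) + P(S|4)·P(4) + P(S|5)·P(5)
      = 0.5472·0.421 + 0.5272·0.087 + 0.2551·0.054 + 0.3415·0.3 + 0.378·0.138
      = 0.2303712 + 0.0458664 + 0.0137754 + 0.10245 + 0.052164 = 0.444627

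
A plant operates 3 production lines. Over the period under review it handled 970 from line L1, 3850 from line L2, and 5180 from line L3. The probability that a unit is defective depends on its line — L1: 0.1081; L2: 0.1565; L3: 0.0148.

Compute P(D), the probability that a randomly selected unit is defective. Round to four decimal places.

Total: 970 + 3850 + 5180 = 10000.
P(L1) = 970/10000 = 0.097. P(L2) = 3850/10000 = 0.385. P(L3) = 5180/10000 = 0.518.
P(D) = P(D|L1)·P(L1) + P(D|L2)·P(L2) + P(D|L3)·P(L3)
      = 0.1081·0.097 + 0.1565·0.385 + 0.0148·0.518
      = 0.0104857 + 0.0602525 + 0.0076664 = 0.0784046

0.0784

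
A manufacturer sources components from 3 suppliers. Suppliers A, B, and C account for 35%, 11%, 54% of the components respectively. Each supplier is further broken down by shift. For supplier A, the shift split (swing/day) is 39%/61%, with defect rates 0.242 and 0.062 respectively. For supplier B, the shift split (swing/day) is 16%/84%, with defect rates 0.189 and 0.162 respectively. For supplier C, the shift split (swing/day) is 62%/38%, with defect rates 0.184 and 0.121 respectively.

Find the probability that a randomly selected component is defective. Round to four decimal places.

P(D) ≈ 0.1510

P(D|A) = 0.39·0.242 + 0.61·0.062 = 0.09438 + 0.03782 = 0.1322
P(D|B) = 0.16·0.189 + 0.84·0.162 = 0.03024 + 0.13608 = 0.16632
P(D|C) = 0.62·0.184 + 0.38·0.121 = 0.11408 + 0.04598 = 0.16006
Then overall,
P(D) = 0.35·0.1322 + 0.11·0.16632 + 0.54·0.16006
      = 0.04627 + 0.0182952 + 0.0864324 = 0.1509976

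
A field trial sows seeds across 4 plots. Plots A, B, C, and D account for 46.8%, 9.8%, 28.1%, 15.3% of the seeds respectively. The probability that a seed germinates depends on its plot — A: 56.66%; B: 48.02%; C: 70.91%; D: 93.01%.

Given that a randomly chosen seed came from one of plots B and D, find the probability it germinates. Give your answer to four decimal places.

0.7544

Let S = {B, D}.
P(S) = 0.098 + 0.153 = 0.251.
P(G ∩ S) = 0.4802·0.098 + 0.9301·0.153 = 0.0470596 + 0.1423053 = 0.1893649.
P(G | S) = 0.1893649 / 0.251 = 0.754442…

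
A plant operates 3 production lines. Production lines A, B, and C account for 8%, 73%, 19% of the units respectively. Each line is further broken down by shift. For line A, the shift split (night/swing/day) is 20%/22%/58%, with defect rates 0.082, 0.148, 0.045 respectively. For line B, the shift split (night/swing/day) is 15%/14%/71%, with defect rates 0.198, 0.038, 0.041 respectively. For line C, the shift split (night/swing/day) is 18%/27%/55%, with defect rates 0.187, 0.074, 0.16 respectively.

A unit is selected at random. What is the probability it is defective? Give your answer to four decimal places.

0.0797

P(D|A) = 0.2·0.082 + 0.22·0.148 + 0.58·0.045 = 0.0164 + 0.03256 + 0.0261 = 0.07506
P(D|B) = 0.15·0.198 + 0.14·0.038 + 0.71·0.041 = 0.0297 + 0.00532 + 0.02911 = 0.06413
P(D|C) = 0.18·0.187 + 0.27·0.074 + 0.55·0.16 = 0.03366 + 0.01998 + 0.088 = 0.14164
Then overall,
P(D) = 0.08·0.07506 + 0.73·0.06413 + 0.19·0.14164
      = 0.0060048 + 0.0468149 + 0.0269116 = 0.0797313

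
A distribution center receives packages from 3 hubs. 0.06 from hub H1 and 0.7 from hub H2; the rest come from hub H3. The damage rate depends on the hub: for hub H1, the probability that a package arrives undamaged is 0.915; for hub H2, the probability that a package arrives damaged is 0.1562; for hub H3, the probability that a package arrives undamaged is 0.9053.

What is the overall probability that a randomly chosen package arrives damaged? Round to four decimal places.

P(D) ≈ 0.1372

P(H3) = 1 − (0.06 + 0.7) = 0.24.
P(D|H1) = 1 − 0.915 = 0.085.
P(D|H3) = 1 − 0.9053 = 0.0947.
By the law of total probability,
P(D) = P(D|H1)·P(H1) + P(D|H2)·P(H2) + P(D|H3)·P(H3)
      = 0.085·0.06 + 0.1562·0.7 + 0.0947·0.24
      = 0.0051 + 0.10934 + 0.022728 = 0.137168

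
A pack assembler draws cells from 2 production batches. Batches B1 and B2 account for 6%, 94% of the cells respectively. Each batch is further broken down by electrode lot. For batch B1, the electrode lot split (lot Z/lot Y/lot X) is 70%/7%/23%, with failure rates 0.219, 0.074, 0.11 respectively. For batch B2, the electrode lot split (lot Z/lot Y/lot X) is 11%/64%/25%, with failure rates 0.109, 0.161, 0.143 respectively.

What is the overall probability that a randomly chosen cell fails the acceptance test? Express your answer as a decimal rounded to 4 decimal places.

P(F|B1) = 0.7·0.219 + 0.07·0.074 + 0.23·0.11 = 0.1533 + 0.00518 + 0.0253 = 0.18378
P(F|B2) = 0.11·0.109 + 0.64·0.161 + 0.25·0.143 = 0.01199 + 0.10304 + 0.03575 = 0.15078
Then overall,
P(F) = 0.06·0.18378 + 0.94·0.15078
      = 0.0110268 + 0.1417332 = 0.15276

0.1528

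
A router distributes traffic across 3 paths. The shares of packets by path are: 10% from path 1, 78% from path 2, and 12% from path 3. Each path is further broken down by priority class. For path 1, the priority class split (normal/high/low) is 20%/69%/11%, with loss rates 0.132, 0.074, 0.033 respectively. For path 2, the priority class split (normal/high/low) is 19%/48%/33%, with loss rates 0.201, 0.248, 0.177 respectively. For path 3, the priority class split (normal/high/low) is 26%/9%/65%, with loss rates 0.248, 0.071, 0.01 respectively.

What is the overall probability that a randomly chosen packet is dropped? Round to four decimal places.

P(L|1) = 0.2·0.132 + 0.69·0.074 + 0.11·0.033 = 0.0264 + 0.05106 + 0.00363 = 0.08109
P(L|2) = 0.19·0.201 + 0.48·0.248 + 0.33·0.177 = 0.03819 + 0.11904 + 0.05841 = 0.21564
P(L|3) = 0.26·0.248 + 0.09·0.071 + 0.65·0.01 = 0.06448 + 0.00639 + 0.0065 = 0.07737
Then overall,
P(L) = 0.1·0.08109 + 0.78·0.21564 + 0.12·0.07737
      = 0.008109 + 0.1681992 + 0.0092844 = 0.1855926

0.1856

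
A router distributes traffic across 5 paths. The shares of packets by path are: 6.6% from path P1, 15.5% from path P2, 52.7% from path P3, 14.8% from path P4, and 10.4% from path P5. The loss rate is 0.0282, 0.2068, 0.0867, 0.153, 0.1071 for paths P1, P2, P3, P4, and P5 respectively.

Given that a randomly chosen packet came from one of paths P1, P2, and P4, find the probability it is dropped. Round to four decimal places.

Let S = {P1, P2, P4}.
P(S) = 0.066 + 0.155 + 0.148 = 0.369.
P(L ∩ S) = 0.0282·0.066 + 0.2068·0.155 + 0.153·0.148 = 0.0018612 + 0.032054 + 0.022644 = 0.0565592.
P(L | S) = 0.0565592 / 0.369 = 0.153277…

0.1533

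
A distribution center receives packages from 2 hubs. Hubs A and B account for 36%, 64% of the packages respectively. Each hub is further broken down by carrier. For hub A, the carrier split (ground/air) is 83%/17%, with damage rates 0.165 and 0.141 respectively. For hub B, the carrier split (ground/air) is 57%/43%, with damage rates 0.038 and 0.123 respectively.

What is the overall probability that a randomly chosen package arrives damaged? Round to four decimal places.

P(D) ≈ 0.1056

P(D|A) = 0.83·0.165 + 0.17·0.141 = 0.13695 + 0.02397 = 0.16092
P(D|B) = 0.57·0.038 + 0.43·0.123 = 0.02166 + 0.05289 = 0.07455
By total probability over the outer partition,
P(D) = 0.36·0.16092 + 0.64·0.07455
      = 0.0579312 + 0.047712 = 0.1056432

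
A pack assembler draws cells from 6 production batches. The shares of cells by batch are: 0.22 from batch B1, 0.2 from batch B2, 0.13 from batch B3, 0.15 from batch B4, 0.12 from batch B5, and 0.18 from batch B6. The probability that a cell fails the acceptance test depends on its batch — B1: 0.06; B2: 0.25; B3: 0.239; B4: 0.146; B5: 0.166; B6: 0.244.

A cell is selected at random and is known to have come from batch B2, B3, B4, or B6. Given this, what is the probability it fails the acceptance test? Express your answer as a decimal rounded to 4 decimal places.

P(F|S) ≈ 0.2226

Let S = {B2, B3, B4, B6}.
P(S) = 0.2 + 0.13 + 0.15 + 0.18 = 0.66.
P(F ∩ S) = 0.25·0.2 + 0.239·0.13 + 0.146·0.15 + 0.244·0.18 = 0.05 + 0.03107 + 0.0219 + 0.04392 = 0.14689.
P(F | S) = 0.14689 / 0.66 = 0.222561…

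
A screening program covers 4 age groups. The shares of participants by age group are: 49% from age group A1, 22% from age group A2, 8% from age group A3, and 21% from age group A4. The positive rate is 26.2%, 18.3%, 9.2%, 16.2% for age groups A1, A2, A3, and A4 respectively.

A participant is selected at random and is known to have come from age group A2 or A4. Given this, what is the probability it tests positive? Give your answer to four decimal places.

Let S = {A2, A4}.
P(S) = 0.22 + 0.21 = 0.43.
P(T ∩ S) = 0.183·0.22 + 0.162·0.21 = 0.04026 + 0.03402 = 0.07428.
P(T | S) = 0.07428 / 0.43 = 0.172744…

0.1727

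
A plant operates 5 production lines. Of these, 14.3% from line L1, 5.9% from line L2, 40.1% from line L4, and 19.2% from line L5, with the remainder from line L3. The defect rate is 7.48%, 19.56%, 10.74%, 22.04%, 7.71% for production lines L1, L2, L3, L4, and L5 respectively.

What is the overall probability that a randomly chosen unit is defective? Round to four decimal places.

P(L3) = 1 − (0.143 + 0.059 + 0.401 + 0.192) = 0.205.
P(D) = P(D|L1)·P(L1) + P(D|L2)·P(L2) + P(D|L3)·P(L3) + P(D|L4)·P(L4) + P(D|L5)·P(L5)
      = 0.0748·0.143 + 0.1956·0.059 + 0.1074·0.205 + 0.2204·0.401 + 0.0771·0.192
      = 0.0106964 + 0.0115404 + 0.022017 + 0.0883804 + 0.0148032 = 0.1474374

P(D) ≈ 0.1474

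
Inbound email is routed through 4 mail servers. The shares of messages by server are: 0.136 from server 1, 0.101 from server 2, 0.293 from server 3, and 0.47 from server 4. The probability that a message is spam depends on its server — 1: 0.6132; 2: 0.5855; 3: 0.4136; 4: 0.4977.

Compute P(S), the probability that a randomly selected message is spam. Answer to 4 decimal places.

Using total probability over the partition,
P(S) = P(S|1)·P(1) + P(S|2)·P(2) + P(S|3)·P(3) + P(S|4)·P(4)
      = 0.6132·0.136 + 0.5855·0.101 + 0.4136·0.293 + 0.4977·0.47
      = 0.0833952 + 0.0591355 + 0.1211848 + 0.233919 = 0.4976345

P(S) ≈ 0.4976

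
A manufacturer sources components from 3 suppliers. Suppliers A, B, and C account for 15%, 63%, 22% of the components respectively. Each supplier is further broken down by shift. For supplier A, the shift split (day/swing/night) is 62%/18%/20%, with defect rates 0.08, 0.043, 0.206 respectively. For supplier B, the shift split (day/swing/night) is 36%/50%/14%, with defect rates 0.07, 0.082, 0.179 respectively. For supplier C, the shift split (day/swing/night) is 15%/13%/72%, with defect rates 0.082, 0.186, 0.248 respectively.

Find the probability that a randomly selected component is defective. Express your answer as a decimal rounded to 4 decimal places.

P(D) ≈ 0.1196

P(D|A) = 0.62·0.08 + 0.18·0.043 + 0.2·0.206 = 0.0496 + 0.00774 + 0.0412 = 0.09854
P(D|B) = 0.36·0.07 + 0.5·0.082 + 0.14·0.179 = 0.0252 + 0.041 + 0.02506 = 0.09126
P(D|C) = 0.15·0.082 + 0.13·0.186 + 0.72·0.248 = 0.0123 + 0.02418 + 0.17856 = 0.21504
By total probability over the outer partition,
P(D) = 0.15·0.09854 + 0.63·0.09126 + 0.22·0.21504
      = 0.014781 + 0.0574938 + 0.0473088 = 0.1195836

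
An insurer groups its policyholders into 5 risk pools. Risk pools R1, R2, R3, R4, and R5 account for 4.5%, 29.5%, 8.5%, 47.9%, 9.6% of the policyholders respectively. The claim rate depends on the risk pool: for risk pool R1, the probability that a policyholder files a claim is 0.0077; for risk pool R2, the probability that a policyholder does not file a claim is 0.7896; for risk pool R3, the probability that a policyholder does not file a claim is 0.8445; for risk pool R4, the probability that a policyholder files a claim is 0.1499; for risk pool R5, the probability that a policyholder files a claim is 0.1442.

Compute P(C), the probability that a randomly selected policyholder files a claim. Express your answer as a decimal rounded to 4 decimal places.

P(C|R2) = 1 − 0.7896 = 0.2104.
P(C|R3) = 1 − 0.8445 = 0.1555.
P(C) = P(C|R1)·P(R1) + P(C|R2)·P(R2) + P(C|R3)·P(R3) + P(C|R4)·P(R4) + P(C|R5)·P(R5)
      = 0.0077·0.045 + 0.2104·0.295 + 0.1555·0.085 + 0.1499·0.479 + 0.1442·0.096
      = 0.0003465 + 0.062068 + 0.0132175 + 0.0718021 + 0.0138432 = 0.1612773

P(C) ≈ 0.1613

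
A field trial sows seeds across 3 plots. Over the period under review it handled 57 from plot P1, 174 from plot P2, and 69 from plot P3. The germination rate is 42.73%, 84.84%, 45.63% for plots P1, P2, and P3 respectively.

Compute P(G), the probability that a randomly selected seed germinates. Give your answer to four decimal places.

Total: 57 + 174 + 69 = 300.
P(P1) = 57/300 = 0.19. P(P2) = 174/300 = 0.58. P(P3) = 69/300 = 0.23.
P(G) = P(G|P1)·P(P1) + P(G|P2)·P(P2) + P(G|P3)·P(P3)
      = 0.4273·0.19 + 0.8484·0.58 + 0.4563·0.23
      = 0.081187 + 0.492072 + 0.104949 = 0.678208

0.6782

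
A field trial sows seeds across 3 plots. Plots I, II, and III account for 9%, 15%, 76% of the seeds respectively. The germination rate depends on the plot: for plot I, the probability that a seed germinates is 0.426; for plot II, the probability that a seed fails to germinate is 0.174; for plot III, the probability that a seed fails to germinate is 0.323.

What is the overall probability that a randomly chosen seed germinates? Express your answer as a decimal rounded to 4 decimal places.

0.6768

P(G|II) = 1 − 0.174 = 0.826.
P(G|III) = 1 − 0.323 = 0.677.
P(G) = P(G|I)·P(I) + P(G|II)·P(II) + P(G|III)·P(III)
      = 0.426·0.09 + 0.826·0.15 + 0.677·0.76
      = 0.03834 + 0.1239 + 0.51452 = 0.67676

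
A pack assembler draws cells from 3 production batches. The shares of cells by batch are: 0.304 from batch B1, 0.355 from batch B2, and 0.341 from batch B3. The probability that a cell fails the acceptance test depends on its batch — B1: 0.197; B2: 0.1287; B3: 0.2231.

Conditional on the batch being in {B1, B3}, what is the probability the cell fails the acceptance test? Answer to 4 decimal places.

P(F|S) ≈ 0.2108

Let S = {B1, B3}.
P(S) = 0.304 + 0.341 = 0.645.
P(F ∩ S) = 0.197·0.304 + 0.2231·0.341 = 0.059888 + 0.0760771 = 0.1359651.
P(F | S) = 0.1359651 / 0.645 = 0.210799…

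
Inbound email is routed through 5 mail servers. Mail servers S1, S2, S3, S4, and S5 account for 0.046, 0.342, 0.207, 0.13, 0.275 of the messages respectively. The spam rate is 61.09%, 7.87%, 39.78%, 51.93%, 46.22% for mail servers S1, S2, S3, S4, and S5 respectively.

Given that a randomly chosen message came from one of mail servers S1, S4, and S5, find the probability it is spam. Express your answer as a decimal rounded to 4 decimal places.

Let J = {S1, S4, S5}.
P(J) = 0.046 + 0.13 + 0.275 = 0.451.
P(S ∩ J) = 0.6109·0.046 + 0.5193·0.13 + 0.4622·0.275 = 0.0281014 + 0.067509 + 0.127105 = 0.2227154.
P(S | J) = 0.2227154 / 0.451 = 0.493826…

P(S|J) ≈ 0.4938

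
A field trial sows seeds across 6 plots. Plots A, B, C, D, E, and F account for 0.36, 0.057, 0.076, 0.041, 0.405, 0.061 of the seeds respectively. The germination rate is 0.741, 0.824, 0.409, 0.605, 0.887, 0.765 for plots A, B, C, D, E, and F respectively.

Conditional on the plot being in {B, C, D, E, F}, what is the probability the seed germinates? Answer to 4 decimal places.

Let S = {B, C, D, E, F}.
P(S) = 0.057 + 0.076 + 0.041 + 0.405 + 0.061 = 0.64.
P(G ∩ S) = 0.824·0.057 + 0.409·0.076 + 0.605·0.041 + 0.887·0.405 + 0.765·0.061 = 0.046968 + 0.031084 + 0.024805 + 0.359235 + 0.046665 = 0.508757.
P(G | S) = 0.508757 / 0.64 = 0.794933…

0.7949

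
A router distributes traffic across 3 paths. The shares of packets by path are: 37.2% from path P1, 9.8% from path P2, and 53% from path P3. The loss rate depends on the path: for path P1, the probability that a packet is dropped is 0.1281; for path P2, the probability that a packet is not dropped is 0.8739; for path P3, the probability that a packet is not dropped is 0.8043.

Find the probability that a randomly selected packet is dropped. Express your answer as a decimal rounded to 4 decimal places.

P(L|P2) = 1 − 0.8739 = 0.1261.
P(L|P3) = 1 − 0.8043 = 0.1957.
P(L) = P(L|P1)·P(P1) + P(L|P2)·P(P2) + P(L|P3)·P(P3)
      = 0.1281·0.372 + 0.1261·0.098 + 0.1957·0.53
      = 0.0476532 + 0.0123578 + 0.103721 = 0.163732

P(L) ≈ 0.1637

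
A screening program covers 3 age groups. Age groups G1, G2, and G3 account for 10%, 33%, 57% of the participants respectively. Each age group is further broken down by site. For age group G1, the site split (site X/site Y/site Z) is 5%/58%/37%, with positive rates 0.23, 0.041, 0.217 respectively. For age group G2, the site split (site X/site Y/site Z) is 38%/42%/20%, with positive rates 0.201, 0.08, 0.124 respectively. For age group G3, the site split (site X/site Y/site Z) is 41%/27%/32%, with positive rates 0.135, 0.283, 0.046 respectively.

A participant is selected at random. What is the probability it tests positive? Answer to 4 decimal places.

0.1395

P(T|G1) = 0.05·0.23 + 0.58·0.041 + 0.37·0.217 = 0.0115 + 0.02378 + 0.08029 = 0.11557
P(T|G2) = 0.38·0.201 + 0.42·0.08 + 0.2·0.124 = 0.07638 + 0.0336 + 0.0248 = 0.13478
P(T|G3) = 0.41·0.135 + 0.27·0.283 + 0.32·0.046 = 0.05535 + 0.07641 + 0.01472 = 0.14648
Then overall,
P(T) = 0.1·0.11557 + 0.33·0.13478 + 0.57·0.14648
      = 0.011557 + 0.0444774 + 0.0834936 = 0.139528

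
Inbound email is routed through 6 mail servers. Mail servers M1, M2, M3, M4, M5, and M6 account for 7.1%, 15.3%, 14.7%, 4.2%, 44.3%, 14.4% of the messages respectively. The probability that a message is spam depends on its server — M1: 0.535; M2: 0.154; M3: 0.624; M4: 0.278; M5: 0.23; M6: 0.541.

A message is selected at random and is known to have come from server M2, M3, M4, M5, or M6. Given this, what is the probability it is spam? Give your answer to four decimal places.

Let J = {M2, M3, M4, M5, M6}.
P(J) = 0.153 + 0.147 + 0.042 + 0.443 + 0.144 = 0.929.
P(S ∩ J) = 0.154·0.153 + 0.624·0.147 + 0.278·0.042 + 0.23·0.443 + 0.541·0.144 = 0.023562 + 0.091728 + 0.011676 + 0.10189 + 0.077904 = 0.30676.
P(S | J) = 0.30676 / 0.929 = 0.330205…

P(S|J) ≈ 0.3302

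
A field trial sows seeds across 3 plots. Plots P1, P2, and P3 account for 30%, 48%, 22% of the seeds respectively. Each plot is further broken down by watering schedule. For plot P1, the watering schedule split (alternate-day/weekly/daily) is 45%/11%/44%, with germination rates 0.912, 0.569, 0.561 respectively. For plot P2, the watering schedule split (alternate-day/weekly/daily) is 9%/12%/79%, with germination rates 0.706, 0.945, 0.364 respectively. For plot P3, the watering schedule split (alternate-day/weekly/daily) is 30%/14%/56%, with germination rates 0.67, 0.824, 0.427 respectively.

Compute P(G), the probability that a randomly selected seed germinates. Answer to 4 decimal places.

P(G|P1) = 0.45·0.912 + 0.11·0.569 + 0.44·0.561 = 0.4104 + 0.06259 + 0.24684 = 0.71983
P(G|P2) = 0.09·0.706 + 0.12·0.945 + 0.79·0.364 = 0.06354 + 0.1134 + 0.28756 = 0.4645
P(G|P3) = 0.3·0.67 + 0.14·0.824 + 0.56·0.427 = 0.201 + 0.11536 + 0.23912 = 0.55548
By total probability over the outer partition,
P(G) = 0.3·0.71983 + 0.48·0.4645 + 0.22·0.55548
      = 0.215949 + 0.22296 + 0.1222056 = 0.5611146

0.5611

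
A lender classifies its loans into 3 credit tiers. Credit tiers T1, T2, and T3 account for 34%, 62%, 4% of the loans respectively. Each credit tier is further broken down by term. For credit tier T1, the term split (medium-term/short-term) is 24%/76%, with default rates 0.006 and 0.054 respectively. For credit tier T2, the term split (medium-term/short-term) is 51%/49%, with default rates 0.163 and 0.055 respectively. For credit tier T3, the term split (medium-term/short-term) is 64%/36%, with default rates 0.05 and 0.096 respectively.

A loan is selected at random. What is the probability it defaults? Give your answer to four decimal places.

0.0854

P(D|T1) = 0.24·0.006 + 0.76·0.054 = 0.00144 + 0.04104 = 0.04248
P(D|T2) = 0.51·0.163 + 0.49·0.055 = 0.08313 + 0.02695 = 0.11008
P(D|T3) = 0.64·0.05 + 0.36·0.096 = 0.032 + 0.03456 = 0.06656
Then overall,
P(D) = 0.34·0.04248 + 0.62·0.11008 + 0.04·0.06656
      = 0.0144432 + 0.0682496 + 0.0026624 = 0.0853552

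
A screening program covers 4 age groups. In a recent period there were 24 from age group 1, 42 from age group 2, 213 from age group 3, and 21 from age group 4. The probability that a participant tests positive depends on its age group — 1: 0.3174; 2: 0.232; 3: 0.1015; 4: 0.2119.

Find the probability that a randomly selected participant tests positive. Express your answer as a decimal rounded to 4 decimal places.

Total: 24 + 42 + 213 + 21 = 300.
P(1) = 24/300 = 0.08. P(2) = 42/300 = 0.14. P(3) = 213/300 = 0.71. P(4) = 21/300 = 0.07.
By the law of total probability,
P(T) = P(T|1)·P(1) + P(T|2)·P(2) + P(T|3)·P(3) + P(T|4)·P(4)
      = 0.3174·0.08 + 0.232·0.14 + 0.1015·0.71 + 0.2119·0.07
      = 0.025392 + 0.03248 + 0.072065 + 0.014833 = 0.14477

P(T) ≈ 0.1448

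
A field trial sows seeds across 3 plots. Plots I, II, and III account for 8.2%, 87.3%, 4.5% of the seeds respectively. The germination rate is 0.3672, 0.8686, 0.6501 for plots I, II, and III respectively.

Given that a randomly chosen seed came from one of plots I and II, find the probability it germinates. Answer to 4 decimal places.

Let S = {I, II}.
P(S) = 0.082 + 0.873 = 0.955.
P(G ∩ S) = 0.3672·0.082 + 0.8686·0.873 = 0.0301104 + 0.7582878 = 0.7883982.
P(G | S) = 0.7883982 / 0.955 = 0.825548…

0.8255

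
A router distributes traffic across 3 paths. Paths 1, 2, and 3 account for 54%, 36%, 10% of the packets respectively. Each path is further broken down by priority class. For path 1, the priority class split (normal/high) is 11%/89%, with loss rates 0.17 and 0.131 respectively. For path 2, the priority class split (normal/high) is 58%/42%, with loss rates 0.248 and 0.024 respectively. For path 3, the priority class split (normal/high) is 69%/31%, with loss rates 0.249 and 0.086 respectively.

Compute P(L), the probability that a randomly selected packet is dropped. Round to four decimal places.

P(L) ≈ 0.1483

P(L|1) = 0.11·0.17 + 0.89·0.131 = 0.0187 + 0.11659 = 0.13529
P(L|2) = 0.58·0.248 + 0.42·0.024 = 0.14384 + 0.01008 = 0.15392
P(L|3) = 0.69·0.249 + 0.31·0.086 = 0.17181 + 0.02666 = 0.19847
By total probability over the outer partition,
P(L) = 0.54·0.13529 + 0.36·0.15392 + 0.1·0.19847
      = 0.0730566 + 0.0554112 + 0.019847 = 0.1483148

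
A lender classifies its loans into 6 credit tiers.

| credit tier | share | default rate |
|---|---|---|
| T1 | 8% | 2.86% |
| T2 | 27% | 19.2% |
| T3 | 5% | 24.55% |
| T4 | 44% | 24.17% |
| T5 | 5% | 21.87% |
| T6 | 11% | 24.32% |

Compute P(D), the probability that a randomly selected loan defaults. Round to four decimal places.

P(D) = P(D|T1)·P(T1) + P(D|T2)·P(T2) + P(D|T3)·P(T3) + P(D|T4)·P(T4) + P(D|T5)·P(T5) + P(D|T6)·P(T6)
      = 0.0286·0.08 + 0.192·0.27 + 0.2455·0.05 + 0.2417·0.44 + 0.2187·0.05 + 0.2432·0.11
      = 0.002288 + 0.05184 + 0.012275 + 0.106348 + 0.010935 + 0.026752 = 0.210438

0.2104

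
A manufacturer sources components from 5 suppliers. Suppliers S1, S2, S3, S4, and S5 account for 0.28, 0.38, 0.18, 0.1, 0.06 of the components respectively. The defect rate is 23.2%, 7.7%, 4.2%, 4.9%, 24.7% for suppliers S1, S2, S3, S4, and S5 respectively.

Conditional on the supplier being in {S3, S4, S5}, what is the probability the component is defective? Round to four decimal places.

0.0802

Let S = {S3, S4, S5}.
P(S) = 0.18 + 0.1 + 0.06 = 0.34.
P(D ∩ S) = 0.042·0.18 + 0.049·0.1 + 0.247·0.06 = 0.00756 + 0.0049 + 0.01482 = 0.02728.
P(D | S) = 0.02728 / 0.34 = 0.080235…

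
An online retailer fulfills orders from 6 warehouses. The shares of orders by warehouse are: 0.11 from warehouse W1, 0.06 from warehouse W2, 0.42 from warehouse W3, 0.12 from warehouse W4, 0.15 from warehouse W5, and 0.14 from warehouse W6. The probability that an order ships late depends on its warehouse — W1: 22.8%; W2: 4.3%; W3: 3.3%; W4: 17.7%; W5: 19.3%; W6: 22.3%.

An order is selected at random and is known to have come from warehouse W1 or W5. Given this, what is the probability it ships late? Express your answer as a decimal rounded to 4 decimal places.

0.2078

Let S = {W1, W5}.
P(S) = 0.11 + 0.15 = 0.26.
P(L ∩ S) = 0.228·0.11 + 0.193·0.15 = 0.02508 + 0.02895 = 0.05403.
P(L | S) = 0.05403 / 0.26 = 0.207808…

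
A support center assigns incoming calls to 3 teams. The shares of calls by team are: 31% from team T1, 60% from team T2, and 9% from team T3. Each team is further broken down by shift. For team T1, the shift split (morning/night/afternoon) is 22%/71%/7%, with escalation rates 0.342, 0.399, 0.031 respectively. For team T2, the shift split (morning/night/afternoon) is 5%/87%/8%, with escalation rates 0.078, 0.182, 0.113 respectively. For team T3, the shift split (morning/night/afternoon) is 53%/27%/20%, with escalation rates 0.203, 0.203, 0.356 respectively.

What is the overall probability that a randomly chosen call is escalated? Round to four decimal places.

P(E|T1) = 0.22·0.342 + 0.71·0.399 + 0.07·0.031 = 0.07524 + 0.28329 + 0.00217 = 0.3607
P(E|T2) = 0.05·0.078 + 0.87·0.182 + 0.08·0.113 = 0.0039 + 0.15834 + 0.00904 = 0.17128
P(E|T3) = 0.53·0.203 + 0.27·0.203 + 0.2·0.356 = 0.10759 + 0.05481 + 0.0712 = 0.2336
By total probability over the outer partition,
P(E) = 0.31·0.3607 + 0.6·0.17128 + 0.09·0.2336
      = 0.111817 + 0.102768 + 0.021024 = 0.235609

P(E) ≈ 0.2356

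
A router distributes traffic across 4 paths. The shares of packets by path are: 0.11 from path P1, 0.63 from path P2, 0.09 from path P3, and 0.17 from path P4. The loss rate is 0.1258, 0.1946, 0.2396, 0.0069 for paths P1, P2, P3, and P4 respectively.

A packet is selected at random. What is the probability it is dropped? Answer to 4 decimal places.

P(L) ≈ 0.1592

P(L) = P(L|P1)·P(P1) + P(L|P2)·P(P2) + P(L|P3)·P(P3) + P(L|P4)·P(P4)
      = 0.1258·0.11 + 0.1946·0.63 + 0.2396·0.09 + 0.0069·0.17
      = 0.013838 + 0.122598 + 0.021564 + 0.001173 = 0.159173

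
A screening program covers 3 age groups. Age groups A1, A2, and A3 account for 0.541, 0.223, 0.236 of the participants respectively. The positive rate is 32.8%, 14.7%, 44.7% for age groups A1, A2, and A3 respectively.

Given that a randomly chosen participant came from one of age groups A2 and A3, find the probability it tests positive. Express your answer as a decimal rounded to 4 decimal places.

P(T|S) ≈ 0.3012

Let S = {A2, A3}.
P(S) = 0.223 + 0.236 = 0.459.
P(T ∩ S) = 0.147·0.223 + 0.447·0.236 = 0.032781 + 0.105492 = 0.138273.
P(T | S) = 0.138273 / 0.459 = 0.301248…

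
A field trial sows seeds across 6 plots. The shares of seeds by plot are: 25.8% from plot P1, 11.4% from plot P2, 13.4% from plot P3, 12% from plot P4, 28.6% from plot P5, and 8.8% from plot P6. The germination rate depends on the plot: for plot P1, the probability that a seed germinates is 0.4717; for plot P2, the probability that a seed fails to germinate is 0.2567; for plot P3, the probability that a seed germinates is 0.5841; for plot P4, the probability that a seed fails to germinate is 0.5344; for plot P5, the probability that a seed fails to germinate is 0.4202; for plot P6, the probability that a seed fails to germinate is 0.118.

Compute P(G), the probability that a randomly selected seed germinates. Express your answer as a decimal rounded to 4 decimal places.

0.5840

P(G|P2) = 1 − 0.2567 = 0.7433.
P(G|P4) = 1 − 0.5344 = 0.4656.
P(G|P5) = 1 − 0.4202 = 0.5798.
P(G|P6) = 1 − 0.118 = 0.882.
P(G) = P(G|P1)·P(P1) + P(G|P2)·P(P2) + P(G|P3)·P(P3) + P(G|P4)·P(P4) + P(G|P5)·P(P5) + P(G|P6)·P(P6)
      = 0.4717·0.258 + 0.7433·0.114 + 0.5841·0.134 + 0.4656·0.12 + 0.5798·0.286 + 0.882·0.088
      = 0.1216986 + 0.0847362 + 0.0782694 + 0.055872 + 0.1658228 + 0.077616 = 0.584015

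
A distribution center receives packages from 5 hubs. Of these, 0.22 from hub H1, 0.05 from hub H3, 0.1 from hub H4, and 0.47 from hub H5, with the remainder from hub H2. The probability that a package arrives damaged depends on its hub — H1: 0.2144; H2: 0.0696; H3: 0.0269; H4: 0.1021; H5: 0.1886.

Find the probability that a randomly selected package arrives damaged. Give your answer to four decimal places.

P(H2) = 1 − (0.22 + 0.05 + 0.1 + 0.47) = 0.16.
Using total probability over the partition,
P(D) = P(D|H1)·P(H1) + P(D|H2)·P(H2) + P(D|H3)·P(H3) + P(D|H4)·P(H4) + P(D|H5)·P(H5)
      = 0.2144·0.22 + 0.0696·0.16 + 0.0269·0.05 + 0.1021·0.1 + 0.1886·0.47
      = 0.047168 + 0.011136 + 0.001345 + 0.01021 + 0.088642 = 0.158501

0.1585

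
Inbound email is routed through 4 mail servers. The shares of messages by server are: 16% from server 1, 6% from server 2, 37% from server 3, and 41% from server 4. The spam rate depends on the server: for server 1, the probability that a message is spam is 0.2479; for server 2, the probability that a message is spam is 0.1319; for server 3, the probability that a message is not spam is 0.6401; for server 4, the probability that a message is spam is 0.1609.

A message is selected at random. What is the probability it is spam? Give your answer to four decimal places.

P(S|3) = 1 − 0.6401 = 0.3599.
By the law of total probability,
P(S) = P(S|1)·P(1) + P(S|2)·P(2) + P(S|3)·P(3) + P(S|4)·P(4)
      = 0.2479·0.16 + 0.1319·0.06 + 0.3599·0.37 + 0.1609·0.41
      = 0.039664 + 0.007914 + 0.133163 + 0.065969 = 0.24671

P(S) ≈ 0.2467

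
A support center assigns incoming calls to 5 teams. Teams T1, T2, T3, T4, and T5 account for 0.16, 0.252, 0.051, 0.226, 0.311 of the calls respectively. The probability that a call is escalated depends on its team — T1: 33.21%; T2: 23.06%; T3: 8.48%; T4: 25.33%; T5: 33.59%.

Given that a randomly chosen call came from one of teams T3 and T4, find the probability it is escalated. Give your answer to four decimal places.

P(E|S) ≈ 0.2223

Let S = {T3, T4}.
P(S) = 0.051 + 0.226 = 0.277.
P(E ∩ S) = 0.0848·0.051 + 0.2533·0.226 = 0.0043248 + 0.0572458 = 0.0615706.
P(E | S) = 0.0615706 / 0.277 = 0.222277…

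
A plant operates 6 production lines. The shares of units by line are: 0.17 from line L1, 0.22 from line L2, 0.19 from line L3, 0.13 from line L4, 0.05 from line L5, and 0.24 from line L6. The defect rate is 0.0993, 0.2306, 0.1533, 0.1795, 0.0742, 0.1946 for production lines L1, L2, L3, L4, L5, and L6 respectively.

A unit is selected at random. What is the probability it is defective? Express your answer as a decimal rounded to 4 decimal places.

P(D) ≈ 0.1705

Summing over the partition,
P(D) = P(D|L1)·P(L1) + P(D|L2)·P(L2) + P(D|L3)·P(L3) + P(D|L4)·P(L4) + P(D|L5)·P(L5) + P(D|L6)·P(L6)
      = 0.0993·0.17 + 0.2306·0.22 + 0.1533·0.19 + 0.1795·0.13 + 0.0742·0.05 + 0.1946·0.24
      = 0.016881 + 0.050732 + 0.029127 + 0.023335 + 0.00371 + 0.046704 = 0.170489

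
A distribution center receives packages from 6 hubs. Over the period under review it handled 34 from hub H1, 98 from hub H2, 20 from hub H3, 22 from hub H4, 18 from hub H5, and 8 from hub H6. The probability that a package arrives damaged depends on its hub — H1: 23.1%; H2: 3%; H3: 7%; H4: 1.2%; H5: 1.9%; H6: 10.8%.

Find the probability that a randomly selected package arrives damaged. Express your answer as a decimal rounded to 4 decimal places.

Total: 34 + 98 + 20 + 22 + 18 + 8 = 200.
P(H1) = 34/200 = 0.17. P(H2) = 98/200 = 0.49. P(H3) = 20/200 = 0.1. P(H4) = 22/200 = 0.11. P(H5) = 18/200 = 0.09. P(H6) = 8/200 = 0.04.
P(D) = P(D|H1)·P(H1) + P(D|H2)·P(H2) + P(D|H3)·P(H3) + P(D|H4)·P(H4) + P(D|H5)·P(H5) + P(D|H6)·P(H6)
      = 0.231·0.17 + 0.03·0.49 + 0.07·0.1 + 0.012·0.11 + 0.019·0.09 + 0.108·0.04
      = 0.03927 + 0.0147 + 0.007 + 0.00132 + 0.00171 + 0.00432 = 0.06832

0.0683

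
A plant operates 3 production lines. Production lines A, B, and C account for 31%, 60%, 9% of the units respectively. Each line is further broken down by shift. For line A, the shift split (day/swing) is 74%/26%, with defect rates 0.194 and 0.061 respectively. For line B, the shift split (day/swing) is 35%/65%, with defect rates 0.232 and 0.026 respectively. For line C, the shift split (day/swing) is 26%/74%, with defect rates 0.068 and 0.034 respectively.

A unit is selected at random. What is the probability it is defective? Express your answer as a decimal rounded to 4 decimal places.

0.1121

P(D|A) = 0.74·0.194 + 0.26·0.061 = 0.14356 + 0.01586 = 0.15942
P(D|B) = 0.35·0.232 + 0.65·0.026 = 0.0812 + 0.0169 = 0.0981
P(D|C) = 0.26·0.068 + 0.74·0.034 = 0.01768 + 0.02516 = 0.04284
Then overall,
P(D) = 0.31·0.15942 + 0.6·0.0981 + 0.09·0.04284
      = 0.0494202 + 0.05886 + 0.0038556 = 0.1121358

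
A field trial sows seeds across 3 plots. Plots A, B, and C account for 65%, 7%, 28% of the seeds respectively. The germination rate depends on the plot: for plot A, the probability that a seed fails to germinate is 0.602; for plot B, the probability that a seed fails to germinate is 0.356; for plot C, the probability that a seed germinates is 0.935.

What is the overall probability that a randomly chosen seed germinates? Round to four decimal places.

P(G) ≈ 0.5656

P(G|A) = 1 − 0.602 = 0.398.
P(G|B) = 1 − 0.356 = 0.644.
By the law of total probability,
P(G) = P(G|A)·P(A) + P(G|B)·P(B) + P(G|C)·P(C)
      = 0.398·0.65 + 0.644·0.07 + 0.935·0.28
      = 0.2587 + 0.04508 + 0.2618 = 0.56558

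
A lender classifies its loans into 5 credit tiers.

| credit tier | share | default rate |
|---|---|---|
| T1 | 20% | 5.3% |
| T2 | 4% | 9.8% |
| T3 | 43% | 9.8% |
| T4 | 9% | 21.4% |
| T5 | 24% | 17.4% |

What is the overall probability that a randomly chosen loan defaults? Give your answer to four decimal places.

0.1177

Using total probability over the partition,
P(D) = P(D|T1)·P(T1) + P(D|T2)·P(T2) + P(D|T3)·P(T3) + P(D|T4)·P(T4) + P(D|T5)·P(T5)
      = 0.053·0.2 + 0.098·0.04 + 0.098·0.43 + 0.214·0.09 + 0.174·0.24
      = 0.0106 + 0.00392 + 0.04214 + 0.01926 + 0.04176 = 0.11768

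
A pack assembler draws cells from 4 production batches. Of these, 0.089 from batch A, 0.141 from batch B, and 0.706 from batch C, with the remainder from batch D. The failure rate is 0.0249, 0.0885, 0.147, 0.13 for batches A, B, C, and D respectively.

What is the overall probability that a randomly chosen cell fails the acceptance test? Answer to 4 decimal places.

P(D) = 1 − (0.089 + 0.141 + 0.706) = 0.064.
By the law of total probability,
P(F) = P(F|A)·P(A) + P(F|B)·P(B) + P(F|C)·P(C) + P(F|D)·P(D)
      = 0.0249·0.089 + 0.0885·0.141 + 0.147·0.706 + 0.13·0.064
      = 0.0022161 + 0.0124785 + 0.103782 + 0.00832 = 0.1267966

0.1268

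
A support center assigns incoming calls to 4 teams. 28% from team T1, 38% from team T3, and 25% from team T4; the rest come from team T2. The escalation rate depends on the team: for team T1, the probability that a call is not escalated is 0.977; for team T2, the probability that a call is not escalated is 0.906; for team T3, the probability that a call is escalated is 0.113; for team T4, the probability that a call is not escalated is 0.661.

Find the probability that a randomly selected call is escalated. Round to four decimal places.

P(T2) = 1 − (0.28 + 0.38 + 0.25) = 0.09.
P(E|T1) = 1 − 0.977 = 0.023.
P(E|T2) = 1 − 0.906 = 0.094.
P(E|T4) = 1 − 0.661 = 0.339.
By the law of total probability,
P(E) = P(E|T1)·P(T1) + P(E|T2)·P(T2) + P(E|T3)·P(T3) + P(E|T4)·P(T4)
      = 0.023·0.28 + 0.094·0.09 + 0.113·0.38 + 0.339·0.25
      = 0.00644 + 0.00846 + 0.04294 + 0.08475 = 0.14259

P(E) ≈ 0.1426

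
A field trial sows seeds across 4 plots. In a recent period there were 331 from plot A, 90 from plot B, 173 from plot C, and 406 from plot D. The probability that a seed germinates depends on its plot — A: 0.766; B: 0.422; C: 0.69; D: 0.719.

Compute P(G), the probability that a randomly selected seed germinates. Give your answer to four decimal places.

0.7028

Total: 331 + 90 + 173 + 406 = 1000.
P(A) = 331/1000 = 0.331. P(B) = 90/1000 = 0.09. P(C) = 173/1000 = 0.173. P(D) = 406/1000 = 0.406.
P(G) = P(G|A)·P(A) + P(G|B)·P(B) + P(G|C)·P(C) + P(G|D)·P(D)
      = 0.766·0.331 + 0.422·0.09 + 0.69·0.173 + 0.719·0.406
      = 0.253546 + 0.03798 + 0.11937 + 0.291914 = 0.70281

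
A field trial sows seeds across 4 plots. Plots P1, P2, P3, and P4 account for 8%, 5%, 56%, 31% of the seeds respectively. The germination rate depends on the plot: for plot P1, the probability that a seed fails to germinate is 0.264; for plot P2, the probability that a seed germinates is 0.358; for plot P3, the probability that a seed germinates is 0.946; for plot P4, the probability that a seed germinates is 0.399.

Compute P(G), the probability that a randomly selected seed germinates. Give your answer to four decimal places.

P(G|P1) = 1 − 0.264 = 0.736.
Using total probability over the partition,
P(G) = P(G|P1)·P(P1) + P(G|P2)·P(P2) + P(G|P3)·P(P3) + P(G|P4)·P(P4)
      = 0.736·0.08 + 0.358·0.05 + 0.946·0.56 + 0.399·0.31
      = 0.05888 + 0.0179 + 0.52976 + 0.12369 = 0.73023

P(G) ≈ 0.7302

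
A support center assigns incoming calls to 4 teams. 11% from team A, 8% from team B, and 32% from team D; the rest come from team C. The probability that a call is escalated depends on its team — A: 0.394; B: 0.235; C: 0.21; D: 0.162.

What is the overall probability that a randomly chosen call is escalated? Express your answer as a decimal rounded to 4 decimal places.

P(E) ≈ 0.2169

P(C) = 1 − (0.11 + 0.08 + 0.32) = 0.49.
P(E) = P(E|A)·P(A) + P(E|B)·P(B) + P(E|C)·P(C) + P(E|D)·P(D)
      = 0.394·0.11 + 0.235·0.08 + 0.21·0.49 + 0.162·0.32
      = 0.04334 + 0.0188 + 0.1029 + 0.05184 = 0.21688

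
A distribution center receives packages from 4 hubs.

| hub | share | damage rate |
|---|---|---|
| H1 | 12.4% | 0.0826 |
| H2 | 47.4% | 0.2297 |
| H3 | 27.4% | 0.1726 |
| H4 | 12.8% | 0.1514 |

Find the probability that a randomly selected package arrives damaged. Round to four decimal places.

P(D) = P(D|H1)·P(H1) + P(D|H2)·P(H2) + P(D|H3)·P(H3) + P(D|H4)·P(H4)
      = 0.0826·0.124 + 0.2297·0.474 + 0.1726·0.274 + 0.1514·0.128
      = 0.0102424 + 0.1088778 + 0.0472924 + 0.0193792 = 0.1857918

0.1858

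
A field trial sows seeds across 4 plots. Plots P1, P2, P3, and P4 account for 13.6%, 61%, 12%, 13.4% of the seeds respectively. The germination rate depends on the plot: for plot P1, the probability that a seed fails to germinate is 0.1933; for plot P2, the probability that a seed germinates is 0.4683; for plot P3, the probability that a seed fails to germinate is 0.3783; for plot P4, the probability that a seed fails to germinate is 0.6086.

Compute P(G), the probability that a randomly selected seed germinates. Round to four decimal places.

0.5224

P(G|P1) = 1 − 0.1933 = 0.8067.
P(G|P3) = 1 − 0.3783 = 0.6217.
P(G|P4) = 1 − 0.6086 = 0.3914.
P(G) = P(G|P1)·P(P1) + P(G|P2)·P(P2) + P(G|P3)·P(P3) + P(G|P4)·P(P4)
      = 0.8067·0.136 + 0.4683·0.61 + 0.6217·0.12 + 0.3914·0.134
      = 0.1097112 + 0.285663 + 0.074604 + 0.0524476 = 0.5224258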